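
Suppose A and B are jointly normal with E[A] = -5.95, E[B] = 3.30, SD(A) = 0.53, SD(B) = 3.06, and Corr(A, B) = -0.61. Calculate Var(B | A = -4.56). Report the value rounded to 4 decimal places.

5.8794

For a bivariate normal, Var(B | A=x) = σ_B²(1 − ρ²).
Var(B | A=-4.56) = (3.06)²·(1 − (-0.61)²) = 9.3636·0.6279 = 5.8794.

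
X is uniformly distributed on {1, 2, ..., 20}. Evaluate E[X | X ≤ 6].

Given X ≤ 6, X is equally likely to be any of {1, 2, 3, 4, 5, 6}.
E[X | X ≤ 6] = (1 + 2 + 3 + 4 + 5 + 6) / 6 = 7/2.

7/2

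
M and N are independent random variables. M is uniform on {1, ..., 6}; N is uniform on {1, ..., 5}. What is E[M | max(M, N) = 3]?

P(max(M, N) = 3) = 1/6.
Summing M·P(x,y) over outcomes with max(M, N) = 3 gives 2/5.
E[M | max(M, N) = 3] = (2/5) / (1/6) = 12/5.

12/5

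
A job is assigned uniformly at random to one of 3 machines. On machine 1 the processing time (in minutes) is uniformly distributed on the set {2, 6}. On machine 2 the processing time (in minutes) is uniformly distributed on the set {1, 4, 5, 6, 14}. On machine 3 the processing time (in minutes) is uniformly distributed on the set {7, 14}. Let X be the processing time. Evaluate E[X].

41/6

E[X | machine 1] = (2+6)/2 = 4.
E[X | machine 2] = (1+4+5+6+14)/5 = 6.
E[X | machine 3] = (7+14)/2 = 21/2.
E[X] = (1/3)·(4) + (1/3)·(6) + (1/3)·(21/2) = 41/6.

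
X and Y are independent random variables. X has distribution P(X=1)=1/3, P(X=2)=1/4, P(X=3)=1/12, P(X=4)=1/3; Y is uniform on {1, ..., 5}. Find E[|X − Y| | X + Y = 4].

P(X + Y = 4) = 2/15.
Summing |X−Y|·P(x,y) over outcomes with X + Y = 4 gives 1/6.
E[|X − Y| | X + Y = 4] = (1/6) / (2/15) = 5/4.

5/4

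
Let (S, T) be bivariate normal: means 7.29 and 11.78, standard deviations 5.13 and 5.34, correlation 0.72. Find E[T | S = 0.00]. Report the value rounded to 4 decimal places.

For a bivariate normal, E[T | S=x] = μ_T + ρ·(σ_T/σ_S)·(x − μ_S).
E[T | S=0.00] = 11.78 + (0.72)·(5.34/5.13)·(0.00 − (7.29)) = 11.78 + (0.749474)·(-7.29) = 6.3163.

6.3163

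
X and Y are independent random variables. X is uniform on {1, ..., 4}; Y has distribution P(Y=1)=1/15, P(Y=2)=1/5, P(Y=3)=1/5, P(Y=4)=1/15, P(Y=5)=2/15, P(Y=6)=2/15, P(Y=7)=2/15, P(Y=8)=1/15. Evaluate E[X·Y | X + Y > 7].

18

P(X + Y > 7) = 23/60.
Summing XY·P(x,y) over outcomes with X + Y > 7 gives 69/10.
E[X·Y | X + Y > 7] = (69/10) / (23/60) = 18.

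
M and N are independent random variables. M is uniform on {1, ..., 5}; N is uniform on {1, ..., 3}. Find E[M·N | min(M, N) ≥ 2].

P(min(M, N) ≥ 2) = 8/15.
Summing MN·P(x,y) over outcomes with min(M, N) ≥ 2 gives 14/3.
E[M·N | min(M, N) ≥ 2] = (14/3) / (8/15) = 35/4.

35/4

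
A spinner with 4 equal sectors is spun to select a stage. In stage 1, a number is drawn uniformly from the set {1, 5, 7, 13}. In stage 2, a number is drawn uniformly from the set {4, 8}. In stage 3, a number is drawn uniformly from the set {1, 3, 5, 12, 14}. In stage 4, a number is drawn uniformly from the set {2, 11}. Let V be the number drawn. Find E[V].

E[V | stage 1] = (1+5+7+13)/4 = 13/2.
E[V | stage 2] = (4+8)/2 = 6.
E[V | stage 3] = (1+3+5+12+14)/5 = 7.
E[V | stage 4] = (2+11)/2 = 13/2.
By the law of total expectation,
E[V] = (1/4)·(13/2) + (1/4)·(6) + (1/4)·(7) + (1/4)·(13/2) = 13/2.

13/2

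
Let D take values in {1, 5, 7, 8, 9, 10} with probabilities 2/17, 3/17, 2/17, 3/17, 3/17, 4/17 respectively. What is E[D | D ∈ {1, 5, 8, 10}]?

27/4

P(D ∈ {1, 5, 8, 10}) = 12/17.
Σ over the event: 1·2/17 + 5·3/17 + 8·3/17 + 10·4/17 = 81/17.
E[D | D ∈ {1, 5, 8, 10}] = (81/17) / (12/17) = 27/4.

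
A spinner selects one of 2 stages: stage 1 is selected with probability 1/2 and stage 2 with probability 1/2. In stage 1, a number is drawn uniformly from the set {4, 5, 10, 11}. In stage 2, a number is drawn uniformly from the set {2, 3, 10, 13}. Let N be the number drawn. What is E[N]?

E[N | stage 1] = (4+5+10+11)/4 = 15/2.
E[N | stage 2] = (2+3+10+13)/4 = 7.
By the law of total expectation,
E[N] = (1/2)·(15/2) + (1/2)·(7) = 29/4.

29/4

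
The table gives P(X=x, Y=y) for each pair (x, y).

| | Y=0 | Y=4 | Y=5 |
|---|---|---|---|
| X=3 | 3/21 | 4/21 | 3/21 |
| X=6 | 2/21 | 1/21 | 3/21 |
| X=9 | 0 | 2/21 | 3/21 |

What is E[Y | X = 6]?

P(X = 6) = 2/7.
Summing Y·P(X=x,Y=y) over the conditioning event gives 19/21.
E[Y | X = 6] = (19/21) / (2/7) = 19/6.

19/6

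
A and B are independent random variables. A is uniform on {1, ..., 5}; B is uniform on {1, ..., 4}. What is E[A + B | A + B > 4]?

P(A + B > 4) = 7/10.
Summing (A+B)·P(x,y) over outcomes with A + B > 4 gives 9/2.
E[A + B | A + B > 4] = (9/2) / (7/10) = 45/7.

45/7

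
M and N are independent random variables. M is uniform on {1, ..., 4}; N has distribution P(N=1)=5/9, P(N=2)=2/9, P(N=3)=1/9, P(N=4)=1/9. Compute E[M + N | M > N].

89/20

P(M > N) = 5/9.
Summing (M+N)·P(x,y) over outcomes with M > N gives 89/36.
E[M + N | M > N] = (89/36) / (5/9) = 89/20.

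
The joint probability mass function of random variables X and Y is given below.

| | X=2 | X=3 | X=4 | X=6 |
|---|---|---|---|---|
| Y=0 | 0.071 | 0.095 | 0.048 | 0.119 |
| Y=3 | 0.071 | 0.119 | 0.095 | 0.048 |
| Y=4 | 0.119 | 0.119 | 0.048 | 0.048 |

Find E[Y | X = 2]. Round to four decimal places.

P(X = 2) = 0.261.
Summing Y·P(X=x,Y=y) over the conditioning event gives 0.689.
E[Y | X = 2] = (0.689) / (0.261) = 2.6398.

2.6398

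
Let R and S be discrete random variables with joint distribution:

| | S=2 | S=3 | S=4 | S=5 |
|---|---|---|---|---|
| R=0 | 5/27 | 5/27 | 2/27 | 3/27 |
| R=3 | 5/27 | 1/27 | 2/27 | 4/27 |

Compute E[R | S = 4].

P(S = 4) = 4/27.
Σ R·P over the event = 0·(2/27) + 3·(2/27) = 2/9.
E[R | S = 4] = (2/9) / (4/27) = 3/2.

3/2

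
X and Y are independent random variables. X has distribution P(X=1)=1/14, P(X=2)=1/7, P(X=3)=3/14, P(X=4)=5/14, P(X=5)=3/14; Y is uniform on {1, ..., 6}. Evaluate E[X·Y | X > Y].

P(X > Y) = 5/12.
Summing XY·P(x,y) over outcomes with X > Y gives 43/12.
E[X·Y | X > Y] = (43/12) / (5/12) = 43/5.

43/5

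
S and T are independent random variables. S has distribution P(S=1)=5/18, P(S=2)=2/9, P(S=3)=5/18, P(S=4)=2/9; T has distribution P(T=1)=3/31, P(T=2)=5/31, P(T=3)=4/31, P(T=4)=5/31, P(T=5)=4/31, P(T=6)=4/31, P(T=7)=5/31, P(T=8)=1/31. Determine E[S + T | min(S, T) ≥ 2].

213/28

P(min(S, T) ≥ 2) = 182/279.
Summing (S+T)·P(x,y) over outcomes with min(S, T) ≥ 2 gives 923/186.
E[S + T | min(S, T) ≥ 2] = (923/186) / (182/279) = 213/28.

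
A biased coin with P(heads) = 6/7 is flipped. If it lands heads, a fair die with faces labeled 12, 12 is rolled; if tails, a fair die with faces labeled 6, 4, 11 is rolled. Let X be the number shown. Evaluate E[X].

79/7

E[X | heads] = (12+12)/2 = 12.
E[X | tails] = (6+4+11)/3 = 7.
E[X] = (6/7)·(12) + (1/7)·(7) = 79/7.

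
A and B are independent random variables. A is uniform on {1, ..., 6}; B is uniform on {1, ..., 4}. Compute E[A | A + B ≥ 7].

Outcomes with A + B ≥ 7: (3,4), (4,3), (4,4), (5,2), (5,3), (5,4), (6,1), (6,2), (6,3), (6,4), each with probability 1/24.
E[A | A + B ≥ 7] = (3 + 4 + 4 + 5 + 5 + 5 + 6 + 6 + 6 + 6) / 10 = 5.

5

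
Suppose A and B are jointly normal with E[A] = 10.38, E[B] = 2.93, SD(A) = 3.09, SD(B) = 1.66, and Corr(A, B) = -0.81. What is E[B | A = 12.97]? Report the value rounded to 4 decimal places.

E[B | A=x] = μ_B + ρ(σ_B/σ_A)(x − μ_A) for jointly normal variables.
E[B | A=12.97] = 2.93 + (-0.81)·(1.66/3.09)·(12.97 − (10.38)) = 2.93 + (-0.43515)·(2.59) = 1.8030.

1.8030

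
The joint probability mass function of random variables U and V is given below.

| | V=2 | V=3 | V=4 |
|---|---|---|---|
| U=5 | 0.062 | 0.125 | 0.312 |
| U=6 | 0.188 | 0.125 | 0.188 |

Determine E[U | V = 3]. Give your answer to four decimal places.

P(V = 3) = 0.250.
Σ U·P over the event = 5·(0.125) + 6·(0.125) = 1.375.
E[U | V = 3] = (1.375) / (0.250) = 5.5000.

5.5000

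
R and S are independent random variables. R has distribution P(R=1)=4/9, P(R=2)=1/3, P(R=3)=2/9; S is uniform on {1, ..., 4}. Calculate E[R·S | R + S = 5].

46/9

P(R + S = 5) = 1/4.
Summing RS·P(x,y) over outcomes with R + S = 5 gives 23/18.
E[R·S | R + S = 5] = (23/18) / (1/4) = 46/9.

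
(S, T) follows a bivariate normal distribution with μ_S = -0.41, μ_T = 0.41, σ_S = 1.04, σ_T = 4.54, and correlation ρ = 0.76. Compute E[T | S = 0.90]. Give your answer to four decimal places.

For a bivariate normal, E[T | S=x] = μ_T + ρ·(σ_T/σ_S)·(x − μ_S).
E[T | S=0.90] = 0.41 + (0.76)·(4.54/1.04)·(0.90 − (-0.41)) = 0.41 + (3.3177)·(1.31) = 4.7562.

4.7562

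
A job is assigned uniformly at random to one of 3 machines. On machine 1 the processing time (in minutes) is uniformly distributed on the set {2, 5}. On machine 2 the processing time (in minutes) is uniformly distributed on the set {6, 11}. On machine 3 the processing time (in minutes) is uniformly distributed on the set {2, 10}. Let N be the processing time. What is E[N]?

6

E[N | machine 1] = (2+5)/2 = 7/2.
E[N | machine 2] = (6+11)/2 = 17/2.
E[N | machine 3] = (2+10)/2 = 6.
By the law of total expectation,
E[N] = (1/3)·(7/2) + (1/3)·(17/2) + (1/3)·(6) = 6.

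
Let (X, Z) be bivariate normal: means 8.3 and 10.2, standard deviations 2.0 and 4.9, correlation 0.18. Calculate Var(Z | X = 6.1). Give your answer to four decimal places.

23.2321

For a bivariate normal, Var(Z | X=x) = σ_Z²(1 − ρ²).
Var(Z | X=6.1) = (4.9)²·(1 − (0.18)²) = 24.01·0.9676 = 23.2321.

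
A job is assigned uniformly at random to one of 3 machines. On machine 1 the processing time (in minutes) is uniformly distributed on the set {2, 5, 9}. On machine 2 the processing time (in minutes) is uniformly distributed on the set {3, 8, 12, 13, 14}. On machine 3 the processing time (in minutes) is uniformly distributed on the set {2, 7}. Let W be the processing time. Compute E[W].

119/18

E[W | machine 1] = (2+5+9)/3 = 16/3.
E[W | machine 2] = (3+8+12+13+14)/5 = 10.
E[W | machine 3] = (2+7)/2 = 9/2.
E[W] = (1/3)·(16/3) + (1/3)·(10) + (1/3)·(9/2) = 119/18.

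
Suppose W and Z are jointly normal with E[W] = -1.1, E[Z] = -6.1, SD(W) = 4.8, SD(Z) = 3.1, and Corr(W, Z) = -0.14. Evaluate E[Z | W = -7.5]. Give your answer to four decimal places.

For a bivariate normal, E[Z | W=x] = μ_Z + ρ·(σ_Z/σ_W)·(x − μ_W).
E[Z | W=-7.5] = -6.1 + (-0.14)·(3.1/4.8)·(-7.5 − (-1.1)) = -6.1 + (-0.090417)·(-6.4) = -5.5213.

-5.5213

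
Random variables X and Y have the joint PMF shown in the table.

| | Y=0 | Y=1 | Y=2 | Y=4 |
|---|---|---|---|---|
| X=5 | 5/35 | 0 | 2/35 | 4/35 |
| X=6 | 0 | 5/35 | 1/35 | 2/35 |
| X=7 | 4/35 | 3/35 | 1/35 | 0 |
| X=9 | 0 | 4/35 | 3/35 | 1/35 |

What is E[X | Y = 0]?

P(Y = 0) = 9/35.
Σ X·P over the event = 5·(5/35) + 7·(4/35) = 53/35.
E[X | Y = 0] = (53/35) / (9/35) = 53/9.

53/9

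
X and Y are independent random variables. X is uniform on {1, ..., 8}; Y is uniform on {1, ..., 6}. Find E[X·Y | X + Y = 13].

P(X + Y = 13) = 1/24.
Summing XY·P(x,y) over outcomes with X + Y = 13 gives 41/24.
E[X·Y | X + Y = 13] = (41/24) / (1/24) = 41.

41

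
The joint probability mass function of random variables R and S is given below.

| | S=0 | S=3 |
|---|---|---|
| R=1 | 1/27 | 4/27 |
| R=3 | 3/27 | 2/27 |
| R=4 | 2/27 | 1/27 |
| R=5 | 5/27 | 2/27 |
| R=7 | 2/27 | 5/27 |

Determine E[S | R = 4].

1

P(R = 4) = 1/9.
Σ S·P over the event = 0·(2/27) + 3·(1/27) = 1/9.
E[S | R = 4] = (1/9) / (1/9) = 1.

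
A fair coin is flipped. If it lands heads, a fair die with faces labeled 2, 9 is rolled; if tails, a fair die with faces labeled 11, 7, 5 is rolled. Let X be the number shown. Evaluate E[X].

79/12

E[X | heads] = (2+9)/2 = 11/2.
E[X | tails] = (11+7+5)/3 = 23/3.
By the law of total expectation,
E[X] = (1/2)·(11/2) + (1/2)·(23/3) = 79/12.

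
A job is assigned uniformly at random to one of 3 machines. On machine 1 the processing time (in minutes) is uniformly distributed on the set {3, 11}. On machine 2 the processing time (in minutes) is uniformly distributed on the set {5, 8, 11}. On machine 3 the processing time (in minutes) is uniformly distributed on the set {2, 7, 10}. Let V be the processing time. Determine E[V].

64/9

E[V | machine 1] = (3+11)/2 = 7.
E[V | machine 2] = (5+8+11)/3 = 8.
E[V | machine 3] = (2+7+10)/3 = 19/3.
By the law of total expectation,
E[V] = (1/3)·(7) + (1/3)·(8) + (1/3)·(19/3) = 64/9.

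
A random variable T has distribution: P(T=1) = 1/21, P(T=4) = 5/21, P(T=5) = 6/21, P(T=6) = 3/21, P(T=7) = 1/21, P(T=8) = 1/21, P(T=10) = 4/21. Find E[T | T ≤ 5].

P(T ≤ 5) = 4/7.
Σ over the event: 1·1/21 + 4·5/21 + 5·2/7 = 17/7.
E[T | T ≤ 5] = (17/7) / (4/7) = 17/4.

17/4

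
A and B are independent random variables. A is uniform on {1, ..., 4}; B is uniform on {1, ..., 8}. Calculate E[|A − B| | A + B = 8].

Outcomes with A + B = 8: (1,7), (2,6), (3,5), (4,4), each with probability 1/32.
E[|A − B| | A + B = 8] = (6 + 4 + 2 + 0) / 4 = 3.

3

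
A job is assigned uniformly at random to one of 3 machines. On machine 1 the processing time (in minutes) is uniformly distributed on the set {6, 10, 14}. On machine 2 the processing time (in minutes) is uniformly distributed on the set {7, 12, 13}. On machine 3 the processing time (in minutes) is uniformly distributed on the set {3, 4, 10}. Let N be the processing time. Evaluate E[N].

79/9

E[N | machine 1] = (6+10+14)/3 = 10.
E[N | machine 2] = (7+12+13)/3 = 32/3.
E[N | machine 3] = (3+4+10)/3 = 17/3.
By the law of total expectation,
E[N] = (1/3)·(10) + (1/3)·(32/3) + (1/3)·(17/3) = 79/9.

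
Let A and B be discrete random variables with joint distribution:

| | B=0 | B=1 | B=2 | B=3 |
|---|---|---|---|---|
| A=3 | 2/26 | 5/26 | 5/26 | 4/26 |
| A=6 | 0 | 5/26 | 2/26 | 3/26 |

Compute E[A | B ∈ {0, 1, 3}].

81/19

P(B ∈ {0, 1, 3}) = 19/26.
Σ A·P over the event = 3·(2/26) + 3·(5/26) + 3·(4/26) + 6·(5/26) + 6·(3/26) = 81/26.
E[A | B ∈ {0, 1, 3}] = (81/26) / (19/26) = 81/19.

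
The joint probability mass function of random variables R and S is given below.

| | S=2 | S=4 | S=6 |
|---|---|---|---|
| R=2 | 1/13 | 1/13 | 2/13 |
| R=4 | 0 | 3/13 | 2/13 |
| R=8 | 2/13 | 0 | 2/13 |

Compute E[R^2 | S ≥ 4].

P(S ≥ 4) = 10/13.
Σ R^2·P over the event = 4·(1/13) + 4·(2/13) + 16·(3/13) + 16·(2/13) + 64·(2/13) = 220/13.
E[R^2 | S ≥ 4] = (220/13) / (10/13) = 22.

22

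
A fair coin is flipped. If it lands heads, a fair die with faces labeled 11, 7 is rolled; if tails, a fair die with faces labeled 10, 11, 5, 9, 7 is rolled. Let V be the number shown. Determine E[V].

87/10

E[V | heads] = (11+7)/2 = 9.
E[V | tails] = (10+11+5+9+7)/5 = 42/5.
By the law of total expectation,
E[V] = (1/2)·(9) + (1/2)·(42/5) = 87/10.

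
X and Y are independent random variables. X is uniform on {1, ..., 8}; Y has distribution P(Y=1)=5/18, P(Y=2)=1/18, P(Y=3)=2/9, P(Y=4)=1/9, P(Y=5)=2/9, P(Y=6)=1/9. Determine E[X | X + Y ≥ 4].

P(X + Y ≥ 4) = 133/144.
Summing X·P(x,y) over outcomes with X + Y ≥ 4 gives 79/18.
E[X | X + Y ≥ 4] = (79/18) / (133/144) = 632/133.

632/133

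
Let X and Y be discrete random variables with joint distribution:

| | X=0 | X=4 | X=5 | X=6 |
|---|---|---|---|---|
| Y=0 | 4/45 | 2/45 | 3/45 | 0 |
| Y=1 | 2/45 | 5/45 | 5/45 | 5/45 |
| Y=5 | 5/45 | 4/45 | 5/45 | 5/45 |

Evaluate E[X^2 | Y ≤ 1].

246/13

P(Y ≤ 1) = 26/45.
Σ X^2·P over the event = 0·(4/45) + 0·(2/45) + 16·(2/45) + 16·(5/45) + 25·(3/45) + 25·(5/45) + 36·(5/45) = 164/15.
E[X^2 | Y ≤ 1] = (164/15) / (26/45) = 246/13.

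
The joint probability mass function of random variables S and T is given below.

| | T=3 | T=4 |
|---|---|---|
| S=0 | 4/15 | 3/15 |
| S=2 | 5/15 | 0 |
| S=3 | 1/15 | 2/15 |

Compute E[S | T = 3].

P(T = 3) = 2/3.
Σ S·P over the event = 0·(4/15) + 2·(5/15) + 3·(1/15) = 13/15.
E[S | T = 3] = (13/15) / (2/3) = 13/10.

13/10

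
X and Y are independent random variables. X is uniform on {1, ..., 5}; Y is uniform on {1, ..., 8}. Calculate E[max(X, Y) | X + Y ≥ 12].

23/3

P(X + Y ≥ 12) = 3/40.
Summing max(X,Y)·P(x,y) over outcomes with X + Y ≥ 12 gives 23/40.
E[max(X, Y) | X + Y ≥ 12] = (23/40) / (3/40) = 23/3.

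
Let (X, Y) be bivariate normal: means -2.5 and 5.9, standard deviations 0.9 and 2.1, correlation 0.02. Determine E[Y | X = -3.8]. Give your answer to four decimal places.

The regression of Y on X has slope ρ·σ_Y/σ_X and passes through (μ_X, μ_Y).
E[Y | X=-3.8] = 5.9 + (0.02)·(2.1/0.9)·(-3.8 − (-2.5)) = 5.9 + (0.046667)·(-1.3) = 5.8393.

5.8393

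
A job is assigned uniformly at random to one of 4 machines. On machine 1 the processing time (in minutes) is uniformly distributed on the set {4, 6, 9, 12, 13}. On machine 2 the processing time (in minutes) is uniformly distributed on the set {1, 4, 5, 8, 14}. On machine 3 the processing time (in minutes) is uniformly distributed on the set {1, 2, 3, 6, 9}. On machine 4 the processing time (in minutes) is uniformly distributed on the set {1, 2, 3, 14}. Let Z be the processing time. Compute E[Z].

E[Z | machine 1] = (4+6+9+12+13)/5 = 44/5.
E[Z | machine 2] = (1+4+5+8+14)/5 = 32/5.
E[Z | machine 3] = (1+2+3+6+9)/5 = 21/5.
E[Z | machine 4] = (1+2+3+14)/4 = 5.
E[Z] = (1/4)·(44/5) + (1/4)·(32/5) + (1/4)·(21/5) + (1/4)·(5) = 61/10.

61/10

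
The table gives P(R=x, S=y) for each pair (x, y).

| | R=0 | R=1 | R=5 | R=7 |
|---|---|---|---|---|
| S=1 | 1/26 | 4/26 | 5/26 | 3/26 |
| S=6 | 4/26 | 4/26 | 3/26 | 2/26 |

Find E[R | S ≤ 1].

50/13

P(S ≤ 1) = 1/2.
Σ R·P over the event = 0·(1/26) + 1·(4/26) + 5·(5/26) + 7·(3/26) = 25/13.
E[R | S ≤ 1] = (25/13) / (1/2) = 50/13.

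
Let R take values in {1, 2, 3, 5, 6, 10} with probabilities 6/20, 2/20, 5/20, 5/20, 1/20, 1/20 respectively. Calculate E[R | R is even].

5

P(R is even) = 1/5.
Σ over the event: 2·1/10 + 6·1/20 + 10·1/20 = 1.
E[R | R is even] = (1) / (1/5) = 5.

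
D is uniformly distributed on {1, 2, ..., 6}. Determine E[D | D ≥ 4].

Given D ≥ 4, D is equally likely to be any of {4, 5, 6}.
E[D | D ≥ 4] = (4 + 5 + 6) / 3 = 5.

5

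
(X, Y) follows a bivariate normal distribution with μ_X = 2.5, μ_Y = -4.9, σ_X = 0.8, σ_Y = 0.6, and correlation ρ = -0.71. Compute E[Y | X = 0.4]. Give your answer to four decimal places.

-3.7818

E[Y | X=x] = μ_Y + ρ(σ_Y/σ_X)(x − μ_X) for jointly normal variables.
E[Y | X=0.4] = -4.9 + (-0.71)·(0.6/0.8)·(0.4 − (2.5)) = -4.9 + (-0.5325)·(-2.1) = -3.7818.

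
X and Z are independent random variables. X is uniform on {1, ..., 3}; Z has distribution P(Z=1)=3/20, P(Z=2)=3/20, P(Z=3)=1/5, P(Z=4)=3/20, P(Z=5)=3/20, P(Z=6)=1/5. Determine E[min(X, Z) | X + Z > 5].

69/31

P(X + Z > 5) = 31/60.
Summing min(X,Z)·P(x,y) over outcomes with X + Z > 5 gives 23/20.
E[min(X, Z) | X + Z > 5] = (23/20) / (31/60) = 69/31.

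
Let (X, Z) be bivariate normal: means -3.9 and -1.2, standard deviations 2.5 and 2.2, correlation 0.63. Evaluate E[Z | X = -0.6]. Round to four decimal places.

0.6295

E[Z | X=x] = μ_Z + ρ(σ_Z/σ_X)(x − μ_X) for jointly normal variables.
E[Z | X=-0.6] = -1.2 + (0.63)·(2.2/2.5)·(-0.6 − (-3.9)) = -1.2 + (0.5544)·(3.3) = 0.6295.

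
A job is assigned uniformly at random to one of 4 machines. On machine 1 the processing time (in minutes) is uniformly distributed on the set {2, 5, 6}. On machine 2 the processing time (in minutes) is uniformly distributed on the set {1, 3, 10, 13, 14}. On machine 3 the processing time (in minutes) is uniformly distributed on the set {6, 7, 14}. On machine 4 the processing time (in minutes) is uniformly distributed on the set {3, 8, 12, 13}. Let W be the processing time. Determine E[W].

229/30

E[W | machine 1] = (2+5+6)/3 = 13/3.
E[W | machine 2] = (1+3+10+13+14)/5 = 41/5.
E[W | machine 3] = (6+7+14)/3 = 9.
E[W | machine 4] = (3+8+12+13)/4 = 9.
E[W] = (1/4)·(13/3) + (1/4)·(41/5) + (1/4)·(9) + (1/4)·(9) = 229/30.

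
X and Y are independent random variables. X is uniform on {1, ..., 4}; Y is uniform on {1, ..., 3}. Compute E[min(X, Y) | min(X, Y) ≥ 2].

7/3

P(min(X, Y) ≥ 2) = 1/2.
Summing min(X,Y)·P(x,y) over outcomes with min(X, Y) ≥ 2 gives 7/6.
E[min(X, Y) | min(X, Y) ≥ 2] = (7/6) / (1/2) = 7/3.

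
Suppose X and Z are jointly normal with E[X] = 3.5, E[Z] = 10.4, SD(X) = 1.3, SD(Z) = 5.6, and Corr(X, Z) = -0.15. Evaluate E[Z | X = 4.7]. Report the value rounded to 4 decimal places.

E[Z | X=x] = μ_Z + ρ(σ_Z/σ_X)(x − μ_X) for jointly normal variables.
E[Z | X=4.7] = 10.4 + (-0.15)·(5.6/1.3)·(4.7 − (3.5)) = 10.4 + (-0.64615)·(1.2) = 9.6246.

9.6246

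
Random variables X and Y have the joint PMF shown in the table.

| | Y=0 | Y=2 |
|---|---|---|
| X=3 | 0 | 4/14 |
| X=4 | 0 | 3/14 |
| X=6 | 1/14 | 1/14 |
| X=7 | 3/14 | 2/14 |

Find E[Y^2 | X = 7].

P(X = 7) = 5/14.
Σ Y^2·P over the event = 0·(3/14) + 4·(2/14) = 4/7.
E[Y^2 | X = 7] = (4/7) / (5/14) = 8/5.

8/5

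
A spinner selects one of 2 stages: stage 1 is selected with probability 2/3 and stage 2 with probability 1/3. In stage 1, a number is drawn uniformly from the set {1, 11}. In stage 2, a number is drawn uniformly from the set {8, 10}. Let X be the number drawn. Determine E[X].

7

E[X | stage 1] = (1+11)/2 = 6.
E[X | stage 2] = (8+10)/2 = 9.
By the law of total expectation,
E[X] = (2/3)·(6) + (1/3)·(9) = 7.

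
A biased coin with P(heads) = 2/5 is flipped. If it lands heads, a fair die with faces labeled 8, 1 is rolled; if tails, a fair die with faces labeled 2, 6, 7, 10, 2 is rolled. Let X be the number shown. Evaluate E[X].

126/25

E[X | heads] = (8+1)/2 = 9/2.
E[X | tails] = (2+6+7+10+2)/5 = 27/5.
E[X] = (2/5)·(9/2) + (3/5)·(27/5) = 126/25.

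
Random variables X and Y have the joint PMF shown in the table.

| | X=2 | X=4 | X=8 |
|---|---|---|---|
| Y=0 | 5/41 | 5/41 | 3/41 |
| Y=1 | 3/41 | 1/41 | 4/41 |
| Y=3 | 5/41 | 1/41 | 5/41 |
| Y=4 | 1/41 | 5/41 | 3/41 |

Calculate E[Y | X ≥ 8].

P(X ≥ 8) = 15/41.
Σ Y·P over the event = 0·(3/41) + 1·(4/41) + 3·(5/41) + 4·(3/41) = 31/41.
E[Y | X ≥ 8] = (31/41) / (15/41) = 31/15.

31/15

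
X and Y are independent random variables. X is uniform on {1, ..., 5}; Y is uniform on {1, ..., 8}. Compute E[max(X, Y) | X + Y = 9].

Outcomes with X + Y = 9: (1,8), (2,7), (3,6), (4,5), (5,4), each with probability 1/40.
E[max(X, Y) | X + Y = 9] = (8 + 7 + 6 + 5 + 5) / 5 = 31/5.

31/5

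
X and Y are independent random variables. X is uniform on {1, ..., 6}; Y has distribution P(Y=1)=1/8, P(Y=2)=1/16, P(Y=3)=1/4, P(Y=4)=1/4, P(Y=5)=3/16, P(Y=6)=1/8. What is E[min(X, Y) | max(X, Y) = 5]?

P(max(X, Y) = 5) = 13/48.
Summing min(X,Y)·P(x,y) over outcomes with max(X, Y) = 5 gives 77/96.
E[min(X, Y) | max(X, Y) = 5] = (77/96) / (13/48) = 77/26.

77/26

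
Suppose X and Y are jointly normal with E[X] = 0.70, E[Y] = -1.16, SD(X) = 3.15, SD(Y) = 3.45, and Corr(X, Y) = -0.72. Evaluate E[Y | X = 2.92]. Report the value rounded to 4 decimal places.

The regression of Y on X has slope ρ·σ_Y/σ_X and passes through (μ_X, μ_Y).
E[Y | X=2.92] = -1.16 + (-0.72)·(3.45/3.15)·(2.92 − (0.70)) = -1.16 + (-0.78857)·(2.22) = -2.9106.

-2.9106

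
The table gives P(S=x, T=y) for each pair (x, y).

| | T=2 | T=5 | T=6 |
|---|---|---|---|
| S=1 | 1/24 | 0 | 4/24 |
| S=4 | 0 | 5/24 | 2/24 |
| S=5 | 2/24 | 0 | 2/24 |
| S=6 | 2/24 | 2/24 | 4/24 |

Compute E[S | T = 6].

P(T = 6) = 1/2.
Σ S·P over the event = 1·(4/24) + 4·(2/24) + 5·(2/24) + 6·(4/24) = 23/12.
E[S | T = 6] = (23/12) / (1/2) = 23/6.

23/6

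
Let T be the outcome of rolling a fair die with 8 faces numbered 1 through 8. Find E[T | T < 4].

2

Given T < 4, T is equally likely to be any of {1, 2, 3}.
E[T | T < 4] = (1 + 2 + 3) / 3 = 2.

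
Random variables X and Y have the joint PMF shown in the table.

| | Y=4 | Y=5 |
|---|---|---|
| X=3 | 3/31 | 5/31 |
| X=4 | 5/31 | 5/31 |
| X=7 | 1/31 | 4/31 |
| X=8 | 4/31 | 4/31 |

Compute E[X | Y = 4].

68/13

P(Y = 4) = 13/31.
Summing X·P(X=x,Y=y) over the conditioning event gives 68/31.
E[X | Y = 4] = (68/31) / (13/31) = 68/13.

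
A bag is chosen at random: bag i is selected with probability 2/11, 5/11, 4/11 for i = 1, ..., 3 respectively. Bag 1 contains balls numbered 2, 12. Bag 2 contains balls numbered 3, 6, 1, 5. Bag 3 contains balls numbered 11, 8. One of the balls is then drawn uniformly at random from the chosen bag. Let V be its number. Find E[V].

283/44

E[V | bag 1] = (2+12)/2 = 7.
E[V | bag 2] = (3+6+1+5)/4 = 15/4.
E[V | bag 3] = (11+8)/2 = 19/2.
By the law of total expectation,
E[V] = (2/11)·(7) + (5/11)·(15/4) + (4/11)·(19/2) = 283/44.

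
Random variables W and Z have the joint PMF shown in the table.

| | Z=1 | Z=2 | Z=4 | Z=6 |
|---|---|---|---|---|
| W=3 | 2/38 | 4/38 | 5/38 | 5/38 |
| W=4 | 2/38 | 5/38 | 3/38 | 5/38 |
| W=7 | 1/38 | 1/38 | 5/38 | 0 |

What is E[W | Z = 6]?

P(Z = 6) = 5/19.
Σ W·P over the event = 3·(5/38) + 4·(5/38) = 35/38.
E[W | Z = 6] = (35/38) / (5/19) = 7/2.

7/2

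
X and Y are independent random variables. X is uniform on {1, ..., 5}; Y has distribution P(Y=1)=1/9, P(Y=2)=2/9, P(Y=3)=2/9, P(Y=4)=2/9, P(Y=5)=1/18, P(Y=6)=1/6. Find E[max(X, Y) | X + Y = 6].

P(X + Y = 6) = 1/6.
Summing max(X,Y)·P(x,y) over outcomes with X + Y = 6 gives 59/90.
E[max(X, Y) | X + Y = 6] = (59/90) / (1/6) = 59/15.

59/15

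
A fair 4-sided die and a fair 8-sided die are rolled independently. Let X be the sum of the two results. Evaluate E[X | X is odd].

7

P(X is odd) = 1/2.
Σ over the event: 3·1/16 + 5·1/8 + 7·1/8 + 9·1/8 + 11·1/16 = 7/2.
E[X | X is odd] = (7/2) / (1/2) = 7.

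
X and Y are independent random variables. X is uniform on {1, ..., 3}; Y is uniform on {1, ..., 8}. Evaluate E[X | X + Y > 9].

8/3

Outcomes with X + Y > 9: (2,8), (3,7), (3,8), each with probability 1/24.
E[X | X + Y > 9] = (2 + 3 + 3) / 3 = 8/3.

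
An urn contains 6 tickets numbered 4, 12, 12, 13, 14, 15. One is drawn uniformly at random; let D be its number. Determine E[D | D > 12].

P(D > 12) = 1/2.
Σ over the event: 13·1/6 + 14·1/6 + 15·1/6 = 7.
E[D | D > 12] = (7) / (1/2) = 14.

14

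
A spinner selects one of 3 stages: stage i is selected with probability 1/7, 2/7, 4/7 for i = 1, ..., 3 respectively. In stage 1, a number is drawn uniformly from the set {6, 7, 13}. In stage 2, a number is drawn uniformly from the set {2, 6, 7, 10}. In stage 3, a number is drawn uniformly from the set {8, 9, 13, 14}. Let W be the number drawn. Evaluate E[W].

391/42

E[W | stage 1] = (6+7+13)/3 = 26/3.
E[W | stage 2] = (2+6+7+10)/4 = 25/4.
E[W | stage 3] = (8+9+13+14)/4 = 11.
E[W] = (1/7)·(26/3) + (2/7)·(25/4) + (4/7)·(11) = 391/42.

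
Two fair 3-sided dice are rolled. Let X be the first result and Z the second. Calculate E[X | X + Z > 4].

P(X + Z > 4) = 1/3.
Summing X·P(x,y) over outcomes with X + Z > 4 gives 8/9.
E[X | X + Z > 4] = (8/9) / (1/3) = 8/3.

8/3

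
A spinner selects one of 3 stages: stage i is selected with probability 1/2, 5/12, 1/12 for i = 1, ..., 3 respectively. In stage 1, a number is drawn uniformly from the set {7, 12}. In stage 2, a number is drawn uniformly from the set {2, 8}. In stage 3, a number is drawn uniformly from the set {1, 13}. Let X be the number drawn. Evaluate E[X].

89/12

E[X | stage 1] = (7+12)/2 = 19/2.
E[X | stage 2] = (2+8)/2 = 5.
E[X | stage 3] = (1+13)/2 = 7.
By the law of total expectation,
E[X] = (1/2)·(19/2) + (5/12)·(5) + (1/12)·(7) = 89/12.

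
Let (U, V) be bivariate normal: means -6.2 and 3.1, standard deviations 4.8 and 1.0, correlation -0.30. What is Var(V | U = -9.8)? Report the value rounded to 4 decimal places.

0.9100

For a bivariate normal, Var(V | U=x) = σ_V²(1 − ρ²).
Var(V | U=-9.8) = (1.0)²·(1 − (-0.30)²) = 1·0.91 = 0.9100.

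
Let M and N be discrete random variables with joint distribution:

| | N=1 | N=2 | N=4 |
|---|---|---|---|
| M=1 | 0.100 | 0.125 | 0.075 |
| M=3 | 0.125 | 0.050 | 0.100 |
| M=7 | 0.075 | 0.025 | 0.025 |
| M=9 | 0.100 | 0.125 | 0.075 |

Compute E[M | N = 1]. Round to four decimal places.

P(N = 1) = 0.400.
Σ M·P over the event = 1·(0.100) + 3·(0.125) + 7·(0.075) + 9·(0.100) = 1.900.
E[M | N = 1] = (1.900) / (0.400) = 4.7500.

4.7500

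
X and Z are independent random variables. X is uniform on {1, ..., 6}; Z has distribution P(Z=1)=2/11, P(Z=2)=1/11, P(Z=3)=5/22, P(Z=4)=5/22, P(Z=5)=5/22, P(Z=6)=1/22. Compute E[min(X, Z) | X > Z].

73/29

P(X > Z) = 29/66.
Summing min(X,Z)·P(x,y) over outcomes with X > Z gives 73/66.
E[min(X, Z) | X > Z] = (73/66) / (29/66) = 73/29.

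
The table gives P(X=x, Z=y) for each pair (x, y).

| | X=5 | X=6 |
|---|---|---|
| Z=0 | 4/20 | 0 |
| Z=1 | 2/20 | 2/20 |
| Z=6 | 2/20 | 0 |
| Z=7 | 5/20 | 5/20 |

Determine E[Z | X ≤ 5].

P(X ≤ 5) = 13/20.
Σ Z·P over the event = 0·(4/20) + 1·(2/20) + 6·(2/20) + 7·(5/20) = 49/20.
E[Z | X ≤ 5] = (49/20) / (13/20) = 49/13.

49/13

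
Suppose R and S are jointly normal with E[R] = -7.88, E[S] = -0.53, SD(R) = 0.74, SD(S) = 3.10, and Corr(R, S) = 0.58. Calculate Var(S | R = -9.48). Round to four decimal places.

Var(S | R=x) = (1 − ρ²)·σ_S².
Var(S | R=-9.48) = (3.10)²·(1 − (0.58)²) = 9.61·0.6636 = 6.3772.

6.3772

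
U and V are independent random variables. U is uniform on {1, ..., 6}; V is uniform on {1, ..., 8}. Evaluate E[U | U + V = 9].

Outcomes with U + V = 9: (1,8), (2,7), (3,6), (4,5), (5,4), (6,3), each with probability 1/48.
E[U | U + V = 9] = (1 + 2 + 3 + 4 + 5 + 6) / 6 = 7/2.

7/2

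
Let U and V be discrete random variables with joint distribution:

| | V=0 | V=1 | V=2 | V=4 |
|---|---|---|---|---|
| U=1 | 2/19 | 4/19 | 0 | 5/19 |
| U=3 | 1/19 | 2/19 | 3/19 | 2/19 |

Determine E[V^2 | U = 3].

23/4

P(U = 3) = 8/19.
Σ V^2·P over the event = 0·(1/19) + 1·(2/19) + 4·(3/19) + 16·(2/19) = 46/19.
E[V^2 | U = 3] = (46/19) / (8/19) = 23/4.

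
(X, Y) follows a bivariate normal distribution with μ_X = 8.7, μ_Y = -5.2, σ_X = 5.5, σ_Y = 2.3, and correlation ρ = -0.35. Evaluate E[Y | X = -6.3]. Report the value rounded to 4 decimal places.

-3.0045

The regression of Y on X has slope ρ·σ_Y/σ_X and passes through (μ_X, μ_Y).
E[Y | X=-6.3] = -5.2 + (-0.35)·(2.3/5.5)·(-6.3 − (8.7)) = -5.2 + (-0.146364)·(-15) = -3.0045.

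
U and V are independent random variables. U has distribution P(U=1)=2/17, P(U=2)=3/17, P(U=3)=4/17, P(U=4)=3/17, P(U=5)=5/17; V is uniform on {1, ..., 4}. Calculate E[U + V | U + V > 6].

P(U + V > 6) = 25/68.
Summing (U+V)·P(x,y) over outcomes with U + V > 6 gives 193/68.
E[U + V | U + V > 6] = (193/68) / (25/68) = 193/25.

193/25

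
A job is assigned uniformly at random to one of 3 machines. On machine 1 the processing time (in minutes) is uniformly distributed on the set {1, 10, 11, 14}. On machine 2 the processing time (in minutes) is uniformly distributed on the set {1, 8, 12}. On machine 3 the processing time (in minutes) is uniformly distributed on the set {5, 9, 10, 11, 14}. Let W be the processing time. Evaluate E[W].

E[W | machine 1] = (1+10+11+14)/4 = 9.
E[W | machine 2] = (1+8+12)/3 = 7.
E[W | machine 3] = (5+9+10+11+14)/5 = 49/5.
By the law of total expectation,
E[W] = (1/3)·(9) + (1/3)·(7) + (1/3)·(49/5) = 43/5.

43/5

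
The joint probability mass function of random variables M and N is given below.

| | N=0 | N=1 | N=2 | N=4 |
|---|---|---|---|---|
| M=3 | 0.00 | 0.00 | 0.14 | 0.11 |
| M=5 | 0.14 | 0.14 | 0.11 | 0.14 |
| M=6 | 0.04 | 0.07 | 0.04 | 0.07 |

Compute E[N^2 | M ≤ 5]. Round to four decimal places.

6.5897

P(M ≤ 5) = 0.78.
Summing N^2·P(M=x,N=y) over the conditioning event gives 5.14.
E[N^2 | M ≤ 5] = (5.14) / (0.78) = 6.5897.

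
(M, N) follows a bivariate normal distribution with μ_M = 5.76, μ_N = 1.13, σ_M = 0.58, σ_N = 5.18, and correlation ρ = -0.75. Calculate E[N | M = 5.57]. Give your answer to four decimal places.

The regression of N on M has slope ρ·σ_N/σ_M and passes through (μ_M, μ_N).
E[N | M=5.57] = 1.13 + (-0.75)·(5.18/0.58)·(5.57 − (5.76)) = 1.13 + (-6.6983)·(-0.19) = 2.4027.

2.4027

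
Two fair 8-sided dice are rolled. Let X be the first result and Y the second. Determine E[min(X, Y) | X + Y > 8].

P(X + Y > 8) = 9/16.
Summing min(X,Y)·P(x,y) over outcomes with X + Y > 8 gives 77/32.
E[min(X, Y) | X + Y > 8] = (77/32) / (9/16) = 77/18.

77/18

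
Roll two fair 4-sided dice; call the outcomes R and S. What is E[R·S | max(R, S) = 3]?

P(max(R, S) = 3) = 5/16.
Summing RS·P(x,y) over outcomes with max(R, S) = 3 gives 27/16.
E[R·S | max(R, S) = 3] = (27/16) / (5/16) = 27/5.

27/5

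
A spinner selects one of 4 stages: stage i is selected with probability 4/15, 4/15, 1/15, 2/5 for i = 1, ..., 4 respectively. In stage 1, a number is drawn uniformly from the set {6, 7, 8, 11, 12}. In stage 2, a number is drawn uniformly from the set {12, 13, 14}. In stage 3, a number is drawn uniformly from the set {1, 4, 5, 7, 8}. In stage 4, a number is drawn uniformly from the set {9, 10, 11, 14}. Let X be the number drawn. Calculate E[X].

E[X | stage 1] = (6+7+8+11+12)/5 = 44/5.
E[X | stage 2] = (12+13+14)/3 = 13.
E[X | stage 3] = (1+4+5+7+8)/5 = 5.
E[X | stage 4] = (9+10+11+14)/4 = 11.
E[X] = (4/15)·(44/5) + (4/15)·(13) + (1/15)·(5) + (2/5)·(11) = 791/75.

791/75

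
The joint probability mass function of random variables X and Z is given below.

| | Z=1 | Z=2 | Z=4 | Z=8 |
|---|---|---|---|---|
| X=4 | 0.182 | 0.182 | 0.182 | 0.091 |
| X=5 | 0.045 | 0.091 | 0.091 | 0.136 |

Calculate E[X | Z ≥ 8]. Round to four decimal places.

4.5991

P(Z ≥ 8) = 0.227.
Summing X·P(X=x,Z=y) over the conditioning event gives 1.044.
E[X | Z ≥ 8] = (1.044) / (0.227) = 4.5991.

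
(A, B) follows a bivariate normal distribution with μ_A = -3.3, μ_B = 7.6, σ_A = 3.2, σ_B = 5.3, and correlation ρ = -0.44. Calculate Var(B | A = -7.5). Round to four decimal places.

For a bivariate normal, Var(B | A=x) = σ_B²(1 − ρ²).
Var(B | A=-7.5) = (5.3)²·(1 − (-0.44)²) = 28.09·0.8064 = 22.6518.

22.6518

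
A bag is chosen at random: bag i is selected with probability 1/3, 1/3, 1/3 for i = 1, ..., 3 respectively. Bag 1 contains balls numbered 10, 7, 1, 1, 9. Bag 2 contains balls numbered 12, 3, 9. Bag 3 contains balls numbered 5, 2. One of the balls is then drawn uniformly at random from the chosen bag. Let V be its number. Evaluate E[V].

57/10

E[V | bag 1] = (10+7+1+1+9)/5 = 28/5.
E[V | bag 2] = (12+3+9)/3 = 8.
E[V | bag 3] = (5+2)/2 = 7/2.
E[V] = (1/3)·(28/5) + (1/3)·(8) + (1/3)·(7/2) = 57/10.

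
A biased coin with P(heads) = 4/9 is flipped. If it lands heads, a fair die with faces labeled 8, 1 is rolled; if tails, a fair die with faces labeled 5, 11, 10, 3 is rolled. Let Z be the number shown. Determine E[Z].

E[Z | heads] = (8+1)/2 = 9/2.
E[Z | tails] = (5+11+10+3)/4 = 29/4.
By the law of total expectation,
E[Z] = (4/9)·(9/2) + (5/9)·(29/4) = 217/36.

217/36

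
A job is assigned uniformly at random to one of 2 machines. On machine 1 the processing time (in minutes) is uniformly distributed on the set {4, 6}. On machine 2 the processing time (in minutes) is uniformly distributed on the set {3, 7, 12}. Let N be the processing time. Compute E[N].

E[N | machine 1] = (4+6)/2 = 5.
E[N | machine 2] = (3+7+12)/3 = 22/3.
By the law of total expectation,
E[N] = (1/2)·(5) + (1/2)·(22/3) = 37/6.

37/6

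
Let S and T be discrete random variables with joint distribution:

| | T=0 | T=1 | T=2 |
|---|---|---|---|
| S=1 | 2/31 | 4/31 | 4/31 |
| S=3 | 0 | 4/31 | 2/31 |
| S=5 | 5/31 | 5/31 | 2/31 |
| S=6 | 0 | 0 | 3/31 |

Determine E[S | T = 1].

P(T = 1) = 13/31.
Σ S·P over the event = 1·(4/31) + 3·(4/31) + 5·(5/31) = 41/31.
E[S | T = 1] = (41/31) / (13/31) = 41/13.

41/13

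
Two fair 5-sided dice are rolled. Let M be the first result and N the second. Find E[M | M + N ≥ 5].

P(M + N ≥ 5) = 19/25.
Summing M·P(x,y) over outcomes with M + N ≥ 5 gives 13/5.
E[M | M + N ≥ 5] = (13/5) / (19/25) = 65/19.

65/19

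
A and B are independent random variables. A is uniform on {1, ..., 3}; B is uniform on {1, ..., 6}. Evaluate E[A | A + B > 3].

P(A + B > 3) = 5/6.
Summing A·P(x,y) over outcomes with A + B > 3 gives 16/9.
E[A | A + B > 3] = (16/9) / (5/6) = 32/15.

32/15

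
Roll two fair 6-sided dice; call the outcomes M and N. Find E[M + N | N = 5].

17/2

Outcomes with N = 5: (1,5), (2,5), (3,5), (4,5), (5,5), (6,5), each with probability 1/36.
E[M + N | N = 5] = (6 + 7 + 8 + 9 + 10 + 11) / 6 = 17/2.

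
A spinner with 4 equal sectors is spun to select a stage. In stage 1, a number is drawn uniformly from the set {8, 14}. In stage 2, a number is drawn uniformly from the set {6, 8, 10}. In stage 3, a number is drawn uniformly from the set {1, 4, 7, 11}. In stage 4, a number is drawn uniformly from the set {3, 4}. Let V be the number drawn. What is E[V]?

113/16

E[V | stage 1] = (8+14)/2 = 11.
E[V | stage 2] = (6+8+10)/3 = 8.
E[V | stage 3] = (1+4+7+11)/4 = 23/4.
E[V | stage 4] = (3+4)/2 = 7/2.
By the law of total expectation,
E[V] = (1/4)·(11) + (1/4)·(8) + (1/4)·(23/4) + (1/4)·(7/2) = 113/16.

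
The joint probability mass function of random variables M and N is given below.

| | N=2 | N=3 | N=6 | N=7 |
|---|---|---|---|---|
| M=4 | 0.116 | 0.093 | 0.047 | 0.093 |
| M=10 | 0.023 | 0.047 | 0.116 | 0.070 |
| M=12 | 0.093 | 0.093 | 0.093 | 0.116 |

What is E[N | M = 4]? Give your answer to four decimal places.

4.1375

P(M = 4) = 0.349.
Σ N·P over the event = 2·(0.116) + 3·(0.093) + 6·(0.047) + 7·(0.093) = 1.444.
E[N | M = 4] = (1.444) / (0.349) = 4.1375.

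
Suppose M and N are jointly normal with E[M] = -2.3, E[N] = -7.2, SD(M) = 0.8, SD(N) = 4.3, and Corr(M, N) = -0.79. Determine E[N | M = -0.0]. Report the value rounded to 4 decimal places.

For a bivariate normal, E[N | M=x] = μ_N + ρ·(σ_N/σ_M)·(x − μ_M).
E[N | M=-0.0] = -7.2 + (-0.79)·(4.3/0.8)·(-0.0 − (-2.3)) = -7.2 + (-4.24625)·(2.3) = -16.9664.

-16.9664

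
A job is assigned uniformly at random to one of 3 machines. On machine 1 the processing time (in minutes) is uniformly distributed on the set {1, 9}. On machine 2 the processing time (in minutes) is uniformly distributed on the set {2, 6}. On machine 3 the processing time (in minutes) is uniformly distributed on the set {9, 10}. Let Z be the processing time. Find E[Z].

E[Z | machine 1] = (1+9)/2 = 5.
E[Z | machine 2] = (2+6)/2 = 4.
E[Z | machine 3] = (9+10)/2 = 19/2.
E[Z] = (1/3)·(5) + (1/3)·(4) + (1/3)·(19/2) = 37/6.

37/6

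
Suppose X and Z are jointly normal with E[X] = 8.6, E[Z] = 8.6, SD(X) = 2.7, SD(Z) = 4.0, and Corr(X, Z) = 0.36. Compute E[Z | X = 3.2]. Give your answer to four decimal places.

The regression of Z on X has slope ρ·σ_Z/σ_X and passes through (μ_X, μ_Z).
E[Z | X=3.2] = 8.6 + (0.36)·(4.0/2.7)·(3.2 − (8.6)) = 8.6 + (0.53333)·(-5.4) = 5.7200.

5.7200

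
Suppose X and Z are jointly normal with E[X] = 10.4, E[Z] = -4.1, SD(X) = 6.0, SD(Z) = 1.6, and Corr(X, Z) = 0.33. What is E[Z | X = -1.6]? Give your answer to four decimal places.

The regression of Z on X has slope ρ·σ_Z/σ_X and passes through (μ_X, μ_Z).
E[Z | X=-1.6] = -4.1 + (0.33)·(1.6/6.0)·(-1.6 − (10.4)) = -4.1 + (0.088)·(-12) = -5.1560.

-5.1560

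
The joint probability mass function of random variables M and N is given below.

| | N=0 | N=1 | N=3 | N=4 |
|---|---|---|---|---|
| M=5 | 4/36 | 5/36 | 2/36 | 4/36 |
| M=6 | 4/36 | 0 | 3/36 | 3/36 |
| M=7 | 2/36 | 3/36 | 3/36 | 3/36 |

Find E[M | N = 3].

49/8

P(N = 3) = 2/9.
Σ M·P over the event = 5·(2/36) + 6·(3/36) + 7·(3/36) = 49/36.
E[M | N = 3] = (49/36) / (2/9) = 49/8.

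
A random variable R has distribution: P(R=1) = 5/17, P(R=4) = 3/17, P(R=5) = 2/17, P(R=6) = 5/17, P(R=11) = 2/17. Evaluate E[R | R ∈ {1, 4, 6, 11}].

P(R ∈ {1, 4, 6, 11}) = 15/17.
Σ over the event: 1·5/17 + 4·3/17 + 6·5/17 + 11·2/17 = 69/17.
E[R | R ∈ {1, 4, 6, 11}] = (69/17) / (15/17) = 23/5.

23/5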